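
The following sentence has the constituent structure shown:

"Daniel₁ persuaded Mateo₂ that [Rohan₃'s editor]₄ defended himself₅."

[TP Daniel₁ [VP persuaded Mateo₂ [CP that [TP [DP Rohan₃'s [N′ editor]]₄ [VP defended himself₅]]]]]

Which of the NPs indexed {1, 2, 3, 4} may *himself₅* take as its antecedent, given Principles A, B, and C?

*himself* is an anaphor, so Principle A applies: it must be bound in its binding domain.
Binding domain of *himself₅*: the embedded TP, whose subject is [Rohan₃'s editor]₄.
*Daniel₁* c-commands the anaphor but is outside its binding domain → cannot satisfy Principle A.
*Mateo₂* c-commands the anaphor but is outside its binding domain → cannot satisfy Principle A.
*Rohan₃* does not c-command the anaphor → cannot bind it.
*[Rohan₃'s editor]₄* c-commands the anaphor within its binding domain → licit binder.

{4}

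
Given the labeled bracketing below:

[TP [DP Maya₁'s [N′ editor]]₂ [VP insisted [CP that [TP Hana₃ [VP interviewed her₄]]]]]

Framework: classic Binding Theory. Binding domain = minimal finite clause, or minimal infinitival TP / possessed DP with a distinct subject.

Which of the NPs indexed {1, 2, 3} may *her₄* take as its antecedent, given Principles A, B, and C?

*her* is a pronoun, so Principle B applies: it must be free in its binding domain.
Binding domain of *her₄*: the embedded TP, whose subject is Hana₃.
*Maya₁* and the pronoun do not c-command one another → neither Principle B nor Principle C is at stake; coindexation permitted.
*[Maya₁'s editor]₂* c-commands the pronoun but from outside its binding domain, and is not c-commanded by it → coindexation permitted.
*Hana₃* c-commands the pronoun within its binding domain → coindexation would violate Principle B.

{1, 2}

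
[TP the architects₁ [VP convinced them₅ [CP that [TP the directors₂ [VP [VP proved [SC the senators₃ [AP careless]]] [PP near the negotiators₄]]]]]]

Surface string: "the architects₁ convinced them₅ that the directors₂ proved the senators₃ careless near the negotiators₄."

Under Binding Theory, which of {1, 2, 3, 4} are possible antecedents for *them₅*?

none

*them* is a pronoun, so Principle B applies: it must be free in its binding domain.
Binding domain of *them₅*: the matrix TP, whose subject is the architects₁.
*the architects₁* c-commands the pronoun within its binding domain → coindexation would violate Principle B.
*the directors₂*: the pronoun c-commands this R-expression → coindexation would violate Principle C on *the directors₂*.
*the senators₃*: the pronoun c-commands this R-expression → coindexation would violate Principle C on *the senators₃*.
*the negotiators₄*: the pronoun c-commands this R-expression → coindexation would violate Principle C on *the negotiators₄*.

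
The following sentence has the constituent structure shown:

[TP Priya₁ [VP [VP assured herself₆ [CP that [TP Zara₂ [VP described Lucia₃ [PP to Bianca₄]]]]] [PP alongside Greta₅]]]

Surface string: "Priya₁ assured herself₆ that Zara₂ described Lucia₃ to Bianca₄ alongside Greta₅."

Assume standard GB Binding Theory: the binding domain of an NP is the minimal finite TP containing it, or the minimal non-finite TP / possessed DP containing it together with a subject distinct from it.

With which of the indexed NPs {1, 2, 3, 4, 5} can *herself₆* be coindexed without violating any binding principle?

{1}

*herself* is an anaphor, so Principle A applies: it must be bound in its binding domain.
Binding domain of *herself₆*: the matrix TP, whose subject is Priya₁.
*Priya₁* c-commands the anaphor within its binding domain → licit binder.
*Zara₂* does not c-command the anaphor → cannot bind it.
*Lucia₃* does not c-command the anaphor → cannot bind it.
*Bianca₄* does not c-command the anaphor → cannot bind it.
*Greta₅* does not c-command the anaphor → cannot bind it.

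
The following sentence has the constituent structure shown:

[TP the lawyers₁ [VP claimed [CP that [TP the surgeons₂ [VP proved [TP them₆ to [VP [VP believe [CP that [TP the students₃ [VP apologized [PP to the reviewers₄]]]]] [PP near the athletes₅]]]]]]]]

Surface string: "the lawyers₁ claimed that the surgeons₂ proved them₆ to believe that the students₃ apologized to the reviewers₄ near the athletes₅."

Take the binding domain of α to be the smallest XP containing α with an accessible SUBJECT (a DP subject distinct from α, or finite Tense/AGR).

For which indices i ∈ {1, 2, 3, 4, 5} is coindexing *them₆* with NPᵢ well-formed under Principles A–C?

{1}

*them* is a pronoun, so Principle B applies: it must be free in its binding domain.
Binding domain of *them₆*: the embedded TP, whose subject is the surgeons₂.
*the lawyers₁* c-commands the pronoun but from outside its binding domain, and is not c-commanded by it → coindexation permitted.
*the surgeons₂* c-commands the pronoun within its binding domain → coindexation would violate Principle B.
*the students₃*: the pronoun c-commands this R-expression → coindexation would violate Principle C on *the students₃*.
*the reviewers₄*: the pronoun c-commands this R-expression → coindexation would violate Principle C on *the reviewers₄*.
*the athletes₅*: the pronoun c-commands this R-expression → coindexation would violate Principle C on *the athletes₅*.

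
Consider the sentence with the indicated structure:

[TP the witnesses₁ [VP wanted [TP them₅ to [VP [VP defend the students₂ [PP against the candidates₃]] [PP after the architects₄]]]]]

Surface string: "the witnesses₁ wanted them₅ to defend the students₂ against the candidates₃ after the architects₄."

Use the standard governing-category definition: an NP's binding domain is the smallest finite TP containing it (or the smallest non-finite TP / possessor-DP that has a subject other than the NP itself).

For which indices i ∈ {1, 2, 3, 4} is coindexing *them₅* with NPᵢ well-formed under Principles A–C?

none

*them* is a pronoun, so Principle B applies: it must be free in its binding domain.
Binding domain of *them₅*: the matrix TP, whose subject is the witnesses₁.
*the witnesses₁* c-commands the pronoun within its binding domain → coindexation would violate Principle B.
*the students₂*: the pronoun c-commands this R-expression → coindexation would violate Principle C on *the students₂*.
*the candidates₃*: the pronoun c-commands this R-expression → coindexation would violate Principle C on *the candidates₃*.
*the architects₄*: the pronoun c-commands this R-expression → coindexation would violate Principle C on *the architects₄*.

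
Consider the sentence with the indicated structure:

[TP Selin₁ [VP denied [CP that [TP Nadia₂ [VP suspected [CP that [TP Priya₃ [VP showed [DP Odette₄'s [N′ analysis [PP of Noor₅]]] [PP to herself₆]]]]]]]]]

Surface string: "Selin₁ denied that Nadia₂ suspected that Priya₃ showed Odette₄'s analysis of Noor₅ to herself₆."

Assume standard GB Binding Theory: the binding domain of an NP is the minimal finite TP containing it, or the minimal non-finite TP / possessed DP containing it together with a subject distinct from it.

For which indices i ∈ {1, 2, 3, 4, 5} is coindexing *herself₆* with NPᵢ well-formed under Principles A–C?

{3}

*herself* is an anaphor, so Principle A applies: it must be bound in its binding domain.
Binding domain of *herself₆*: the embedded TP, whose subject is Priya₃.
*Selin₁* c-commands the anaphor but is outside its binding domain → cannot satisfy Principle A.
*Nadia₂* c-commands the anaphor but is outside its binding domain → cannot satisfy Principle A.
*Priya₃* c-commands the anaphor within its binding domain → licit binder.
*Odette₄* does not c-command the anaphor → cannot bind it.
*Noor₅* does not c-command the anaphor → cannot bind it.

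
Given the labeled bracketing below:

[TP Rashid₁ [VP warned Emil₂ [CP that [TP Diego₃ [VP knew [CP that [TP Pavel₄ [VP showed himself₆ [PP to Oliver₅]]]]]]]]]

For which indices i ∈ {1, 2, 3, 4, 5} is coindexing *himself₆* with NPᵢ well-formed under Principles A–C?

{4}

*himself* is an anaphor, so Principle A applies: it must be bound in its binding domain.
Binding domain of *himself₆*: the embedded TP, whose subject is Pavel₄.
*Rashid₁* c-commands the anaphor but is outside its binding domain → cannot satisfy Principle A.
*Emil₂* c-commands the anaphor but is outside its binding domain → cannot satisfy Principle A.
*Diego₃* c-commands the anaphor but is outside its binding domain → cannot satisfy Principle A.
*Pavel₄* c-commands the anaphor within its binding domain → licit binder.
*Oliver₅* does not c-command the anaphor → cannot bind it.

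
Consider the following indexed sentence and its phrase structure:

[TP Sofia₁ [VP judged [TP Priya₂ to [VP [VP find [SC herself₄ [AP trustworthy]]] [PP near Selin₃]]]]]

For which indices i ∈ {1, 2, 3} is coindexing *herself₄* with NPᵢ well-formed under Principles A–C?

*herself* is an anaphor, so Principle A applies: it must be bound in its binding domain.
Binding domain of *herself₄*: the embedded TP, whose subject is Priya₂.
*Sofia₁* c-commands the anaphor but is outside its binding domain → cannot satisfy Principle A.
*Priya₂* c-commands the anaphor within its binding domain → licit binder.
*Selin₃* does not c-command the anaphor → cannot bind it.

{2}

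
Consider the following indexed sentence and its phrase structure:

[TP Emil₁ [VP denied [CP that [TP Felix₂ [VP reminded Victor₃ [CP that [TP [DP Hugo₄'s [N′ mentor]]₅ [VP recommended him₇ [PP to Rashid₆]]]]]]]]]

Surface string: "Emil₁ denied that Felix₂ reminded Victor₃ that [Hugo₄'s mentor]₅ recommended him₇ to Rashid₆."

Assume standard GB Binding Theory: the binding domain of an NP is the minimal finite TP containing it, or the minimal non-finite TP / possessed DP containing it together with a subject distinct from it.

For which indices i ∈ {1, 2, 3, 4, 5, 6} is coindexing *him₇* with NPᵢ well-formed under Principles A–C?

{1, 2, 3, 4}

*him* is a pronoun, so Principle B applies: it must be free in its binding domain.
Binding domain of *him₇*: the embedded TP, whose subject is [Hugo₄'s mentor]₅.
*Emil₁* c-commands the pronoun but from outside its binding domain, and is not c-commanded by it → coindexation permitted.
*Felix₂* c-commands the pronoun but from outside its binding domain, and is not c-commanded by it → coindexation permitted.
*Victor₃* c-commands the pronoun but from outside its binding domain, and is not c-commanded by it → coindexation permitted.
*Hugo₄* and the pronoun do not c-command one another → neither Principle B nor Principle C is at stake; coindexation permitted.
*[Hugo₄'s mentor]₅* c-commands the pronoun within its binding domain → coindexation would violate Principle B.
*Rashid₆*: the pronoun c-commands this R-expression → coindexation would violate Principle C on *Rashid₆*.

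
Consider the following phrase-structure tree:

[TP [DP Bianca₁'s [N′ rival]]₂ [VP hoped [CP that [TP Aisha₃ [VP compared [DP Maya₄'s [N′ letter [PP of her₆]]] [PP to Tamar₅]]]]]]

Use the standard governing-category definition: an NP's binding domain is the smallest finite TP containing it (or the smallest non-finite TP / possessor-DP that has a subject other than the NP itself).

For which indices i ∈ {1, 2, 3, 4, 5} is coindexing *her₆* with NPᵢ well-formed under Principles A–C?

*her* is a pronoun, so Principle B applies: it must be free in its binding domain.
Binding domain of *her₆*: the possessed DP, whose subject is Maya₄.
*Bianca₁* and the pronoun do not c-command one another → neither Principle B nor Principle C is at stake; coindexation permitted.
*[Bianca₁'s rival]₂* c-commands the pronoun but from outside its binding domain, and is not c-commanded by it → coindexation permitted.
*Aisha₃* c-commands the pronoun but from outside its binding domain, and is not c-commanded by it → coindexation permitted.
*Maya₄* c-commands the pronoun within its binding domain → coindexation would violate Principle B.
*Tamar₅* and the pronoun do not c-command one another → neither Principle B nor Principle C is at stake; coindexation permitted.

{1, 2, 3, 5}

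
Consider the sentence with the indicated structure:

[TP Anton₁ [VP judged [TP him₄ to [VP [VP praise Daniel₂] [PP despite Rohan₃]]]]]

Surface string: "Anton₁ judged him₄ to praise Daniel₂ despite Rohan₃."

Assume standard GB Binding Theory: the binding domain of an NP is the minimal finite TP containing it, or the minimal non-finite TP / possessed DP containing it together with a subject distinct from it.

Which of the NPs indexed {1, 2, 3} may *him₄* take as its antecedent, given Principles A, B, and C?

none

*him* is a pronoun, so Principle B applies: it must be free in its binding domain.
Binding domain of *him₄*: the matrix TP, whose subject is Anton₁.
*Anton₁* c-commands the pronoun within its binding domain → coindexation would violate Principle B.
*Daniel₂*: the pronoun c-commands this R-expression → coindexation would violate Principle C on *Daniel₂*.
*Rohan₃*: the pronoun c-commands this R-expression → coindexation would violate Principle C on *Rohan₃*.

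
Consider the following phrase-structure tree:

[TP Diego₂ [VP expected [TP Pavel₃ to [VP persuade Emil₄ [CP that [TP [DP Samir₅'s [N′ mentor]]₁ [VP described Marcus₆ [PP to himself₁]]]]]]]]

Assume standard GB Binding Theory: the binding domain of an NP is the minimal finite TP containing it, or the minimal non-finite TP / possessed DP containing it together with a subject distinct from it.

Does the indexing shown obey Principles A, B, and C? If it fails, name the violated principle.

grammatical

The two coindexed NPs are *[Samir₅'s mentor]₁* and *himself₁*.
*himself₁* is an anaphor; its binding domain is the embedded TP, whose subject is [Samir₅'s mentor]₁. *[Samir₅'s mentor]₁* c-commands it within that domain and shares its index, so Principle A is satisfied.
*[Samir₅'s mentor]₁* is an R-expression; *himself₁* does not c-command it, and no other NP shares its index, so Principle C is satisfied.
All principles are respected.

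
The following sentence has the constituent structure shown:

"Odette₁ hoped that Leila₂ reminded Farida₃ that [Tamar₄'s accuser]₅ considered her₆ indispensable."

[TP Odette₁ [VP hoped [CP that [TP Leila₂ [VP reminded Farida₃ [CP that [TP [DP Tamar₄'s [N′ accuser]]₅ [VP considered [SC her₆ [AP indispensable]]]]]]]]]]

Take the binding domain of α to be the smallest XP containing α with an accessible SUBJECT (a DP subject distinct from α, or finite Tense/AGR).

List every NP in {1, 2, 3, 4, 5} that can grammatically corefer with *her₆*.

*her* is a pronoun, so Principle B applies: it must be free in its binding domain.
Binding domain of *her₆*: the embedded TP, whose subject is [Tamar₄'s accuser]₅.
*Odette₁* c-commands the pronoun but from outside its binding domain, and is not c-commanded by it → coindexation permitted.
*Leila₂* c-commands the pronoun but from outside its binding domain, and is not c-commanded by it → coindexation permitted.
*Farida₃* c-commands the pronoun but from outside its binding domain, and is not c-commanded by it → coindexation permitted.
*Tamar₄* and the pronoun do not c-command one another → neither Principle B nor Principle C is at stake; coindexation permitted.
*[Tamar₄'s accuser]₅* c-commands the pronoun within its binding domain → coindexation would violate Principle B.

{1, 2, 3, 4}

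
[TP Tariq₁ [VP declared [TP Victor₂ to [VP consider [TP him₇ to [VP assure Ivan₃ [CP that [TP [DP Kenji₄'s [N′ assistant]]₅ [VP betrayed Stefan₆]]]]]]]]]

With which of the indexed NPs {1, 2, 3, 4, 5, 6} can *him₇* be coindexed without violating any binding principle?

*him* is a pronoun, so Principle B applies: it must be free in its binding domain.
Binding domain of *him₇*: the embedded TP, whose subject is Victor₂.
*Tariq₁* c-commands the pronoun but from outside its binding domain, and is not c-commanded by it → coindexation permitted.
*Victor₂* c-commands the pronoun within its binding domain → coindexation would violate Principle B.
*Ivan₃*: the pronoun c-commands this R-expression → coindexation would violate Principle C on *Ivan₃*.
*Kenji₄*: the pronoun c-commands this R-expression → coindexation would violate Principle C on *Kenji₄*.
*[Kenji₄'s assistant]₅*: the pronoun c-commands this R-expression → coindexation would violate Principle C on *[Kenji₄'s assistant]₅*.
*Stefan₆*: the pronoun c-commands this R-expression → coindexation would violate Principle C on *Stefan₆*.

{1}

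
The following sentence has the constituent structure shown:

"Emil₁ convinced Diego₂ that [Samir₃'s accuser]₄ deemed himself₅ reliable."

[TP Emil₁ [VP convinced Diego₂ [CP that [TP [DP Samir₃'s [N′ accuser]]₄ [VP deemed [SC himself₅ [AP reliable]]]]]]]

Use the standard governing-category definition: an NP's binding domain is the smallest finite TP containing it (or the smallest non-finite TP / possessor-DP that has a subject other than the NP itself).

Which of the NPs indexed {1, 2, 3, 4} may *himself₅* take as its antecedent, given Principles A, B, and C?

*himself* is an anaphor, so Principle A applies: it must be bound in its binding domain.
Binding domain of *himself₅*: the embedded TP, whose subject is [Samir₃'s accuser]₄.
*Emil₁* c-commands the anaphor but is outside its binding domain → cannot satisfy Principle A.
*Diego₂* c-commands the anaphor but is outside its binding domain → cannot satisfy Principle A.
*Samir₃* does not c-command the anaphor → cannot bind it.
*[Samir₃'s accuser]₄* c-commands the anaphor within its binding domain → licit binder.

{4}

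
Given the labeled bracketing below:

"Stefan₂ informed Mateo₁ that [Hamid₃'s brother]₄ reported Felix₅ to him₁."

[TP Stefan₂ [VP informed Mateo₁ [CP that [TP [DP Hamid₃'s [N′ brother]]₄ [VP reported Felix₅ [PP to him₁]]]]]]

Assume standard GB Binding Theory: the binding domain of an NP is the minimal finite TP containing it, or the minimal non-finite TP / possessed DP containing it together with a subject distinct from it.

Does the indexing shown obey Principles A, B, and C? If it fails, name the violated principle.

grammatical

The two coindexed NPs are *Mateo₁* and *him₁*.
*him₁* is a pronoun; its binding domain is the embedded TP, whose subject is [Hamid₃'s brother]₄. Within that domain it is c-commanded only by *[Hamid₃'s brother]₄*, *Felix₅*, which carry a different index — the pronoun is free locally, so Principle B holds.
*Mateo₁* is an R-expression; *him₁* does not c-command it, and no other NP shares its index, so Principle C is satisfied.
All principles are respected.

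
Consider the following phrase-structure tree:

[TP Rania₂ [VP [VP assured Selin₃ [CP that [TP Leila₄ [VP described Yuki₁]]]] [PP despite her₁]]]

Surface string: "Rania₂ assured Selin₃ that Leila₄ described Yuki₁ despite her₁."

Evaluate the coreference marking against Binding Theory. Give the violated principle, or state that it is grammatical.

grammatical

The two coindexed NPs are *Yuki₁* and *her₁*.
*her₁* is a pronoun; its binding domain is the matrix TP, whose subject is Rania₂. Within that domain it is c-commanded only by *Rania₂*, which carries a different index — the pronoun is free locally, so Principle B holds.
*Yuki₁* is an R-expression; *her₁* does not c-command it, and no other NP shares its index, so Principle C is satisfied.
All principles are respected.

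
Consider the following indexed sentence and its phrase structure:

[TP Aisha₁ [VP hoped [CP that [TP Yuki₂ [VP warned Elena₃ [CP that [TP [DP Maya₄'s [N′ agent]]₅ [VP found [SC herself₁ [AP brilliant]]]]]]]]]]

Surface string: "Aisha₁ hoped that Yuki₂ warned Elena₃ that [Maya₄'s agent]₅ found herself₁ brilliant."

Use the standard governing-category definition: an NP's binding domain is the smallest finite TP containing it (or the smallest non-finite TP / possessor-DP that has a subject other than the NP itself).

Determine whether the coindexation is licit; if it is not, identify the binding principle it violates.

The two coindexed NPs are *Aisha₁* and *herself₁*.
*herself₁* is an anaphor. Principle A requires it to be bound within its binding domain — the embedded TP, whose subject is [Maya₄'s agent]₅.
Within that domain it is c-commanded by *[Maya₄'s agent]₅*, which does not share its index.
*Aisha₁* does c-command the anaphor, but from outside its binding domain.
The anaphor is unbound in its domain → Principle A violation.

Principle A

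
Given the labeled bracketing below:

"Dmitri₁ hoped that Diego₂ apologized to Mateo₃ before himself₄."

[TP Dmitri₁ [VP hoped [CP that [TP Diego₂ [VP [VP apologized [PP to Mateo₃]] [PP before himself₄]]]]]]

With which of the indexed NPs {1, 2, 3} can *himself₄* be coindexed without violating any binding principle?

{2}

*himself* is an anaphor, so Principle A applies: it must be bound in its binding domain.
Binding domain of *himself₄*: the embedded TP, whose subject is Diego₂.
*Dmitri₁* c-commands the anaphor but is outside its binding domain → cannot satisfy Principle A.
*Diego₂* c-commands the anaphor within its binding domain → licit binder.
*Mateo₃* does not c-command the anaphor → cannot bind it.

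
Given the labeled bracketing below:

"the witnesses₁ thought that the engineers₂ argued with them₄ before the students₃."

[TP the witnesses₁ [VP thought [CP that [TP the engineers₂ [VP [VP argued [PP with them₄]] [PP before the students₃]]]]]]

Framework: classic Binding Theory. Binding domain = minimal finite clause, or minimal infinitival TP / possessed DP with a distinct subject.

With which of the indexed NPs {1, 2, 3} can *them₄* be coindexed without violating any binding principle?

{1, 3}

*them* is a pronoun, so Principle B applies: it must be free in its binding domain.
Binding domain of *them₄*: the embedded TP, whose subject is the engineers₂.
*the witnesses₁* c-commands the pronoun but from outside its binding domain, and is not c-commanded by it → coindexation permitted.
*the engineers₂* c-commands the pronoun within its binding domain → coindexation would violate Principle B.
*the students₃* and the pronoun do not c-command one another → neither Principle B nor Principle C is at stake; coindexation permitted.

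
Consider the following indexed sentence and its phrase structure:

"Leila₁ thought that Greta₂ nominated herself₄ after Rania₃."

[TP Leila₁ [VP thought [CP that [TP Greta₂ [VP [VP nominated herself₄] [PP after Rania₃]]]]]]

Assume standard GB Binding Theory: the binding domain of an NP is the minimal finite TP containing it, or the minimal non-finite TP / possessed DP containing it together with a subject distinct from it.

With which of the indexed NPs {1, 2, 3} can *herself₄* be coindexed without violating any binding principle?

*herself* is an anaphor, so Principle A applies: it must be bound in its binding domain.
Binding domain of *herself₄*: the embedded TP, whose subject is Greta₂.
*Leila₁* c-commands the anaphor but is outside its binding domain → cannot satisfy Principle A.
*Greta₂* c-commands the anaphor within its binding domain → licit binder.
*Rania₃* does not c-command the anaphor → cannot bind it.

{2}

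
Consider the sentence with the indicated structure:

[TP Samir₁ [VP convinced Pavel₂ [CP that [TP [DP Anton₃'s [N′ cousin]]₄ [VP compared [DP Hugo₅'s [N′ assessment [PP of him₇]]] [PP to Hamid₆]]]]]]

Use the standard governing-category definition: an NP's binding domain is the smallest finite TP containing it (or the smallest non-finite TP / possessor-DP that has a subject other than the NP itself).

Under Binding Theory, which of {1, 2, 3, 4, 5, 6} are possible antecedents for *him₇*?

{1, 2, 3, 4, 6}

*him* is a pronoun, so Principle B applies: it must be free in its binding domain.
Binding domain of *him₇*: the possessed DP, whose subject is Hugo₅.
*Samir₁* c-commands the pronoun but from outside its binding domain, and is not c-commanded by it → coindexation permitted.
*Pavel₂* c-commands the pronoun but from outside its binding domain, and is not c-commanded by it → coindexation permitted.
*Anton₃* and the pronoun do not c-command one another → neither Principle B nor Principle C is at stake; coindexation permitted.
*[Anton₃'s cousin]₄* c-commands the pronoun but from outside its binding domain, and is not c-commanded by it → coindexation permitted.
*Hugo₅* c-commands the pronoun within its binding domain → coindexation would violate Principle B.
*Hamid₆* and the pronoun do not c-command one another → neither Principle B nor Principle C is at stake; coindexation permitted.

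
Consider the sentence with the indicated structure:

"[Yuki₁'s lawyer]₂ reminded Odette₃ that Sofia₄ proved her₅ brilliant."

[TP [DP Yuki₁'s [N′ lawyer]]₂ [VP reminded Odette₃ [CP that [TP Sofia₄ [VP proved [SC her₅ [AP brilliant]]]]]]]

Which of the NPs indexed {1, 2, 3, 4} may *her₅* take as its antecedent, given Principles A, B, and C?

{1, 2, 3}

*her* is a pronoun, so Principle B applies: it must be free in its binding domain.
Binding domain of *her₅*: the embedded TP, whose subject is Sofia₄.
*Yuki₁* and the pronoun do not c-command one another → neither Principle B nor Principle C is at stake; coindexation permitted.
*[Yuki₁'s lawyer]₂* c-commands the pronoun but from outside its binding domain, and is not c-commanded by it → coindexation permitted.
*Odette₃* c-commands the pronoun but from outside its binding domain, and is not c-commanded by it → coindexation permitted.
*Sofia₄* c-commands the pronoun within its binding domain → coindexation would violate Principle B.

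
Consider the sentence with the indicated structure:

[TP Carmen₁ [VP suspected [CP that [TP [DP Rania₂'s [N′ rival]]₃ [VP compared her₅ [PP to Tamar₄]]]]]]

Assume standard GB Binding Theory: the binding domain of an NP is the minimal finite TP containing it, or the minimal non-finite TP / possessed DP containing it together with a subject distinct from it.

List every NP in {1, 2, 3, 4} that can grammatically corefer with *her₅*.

*her* is a pronoun, so Principle B applies: it must be free in its binding domain.
Binding domain of *her₅*: the embedded TP, whose subject is [Rania₂'s rival]₃.
*Carmen₁* c-commands the pronoun but from outside its binding domain, and is not c-commanded by it → coindexation permitted.
*Rania₂* and the pronoun do not c-command one another → neither Principle B nor Principle C is at stake; coindexation permitted.
*[Rania₂'s rival]₃* c-commands the pronoun within its binding domain → coindexation would violate Principle B.
*Tamar₄*: the pronoun c-commands this R-expression → coindexation would violate Principle C on *Tamar₄*.

{1, 2}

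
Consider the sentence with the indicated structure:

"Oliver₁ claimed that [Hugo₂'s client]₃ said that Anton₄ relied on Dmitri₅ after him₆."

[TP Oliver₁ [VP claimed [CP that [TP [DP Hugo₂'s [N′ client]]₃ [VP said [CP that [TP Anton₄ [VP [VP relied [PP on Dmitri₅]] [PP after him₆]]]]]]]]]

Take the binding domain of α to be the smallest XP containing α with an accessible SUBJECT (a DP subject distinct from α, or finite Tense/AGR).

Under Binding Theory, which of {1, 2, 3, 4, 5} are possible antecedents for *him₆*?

{1, 2, 3, 5}

*him* is a pronoun, so Principle B applies: it must be free in its binding domain.
Binding domain of *him₆*: the embedded TP, whose subject is Anton₄.
*Oliver₁* c-commands the pronoun but from outside its binding domain, and is not c-commanded by it → coindexation permitted.
*Hugo₂* and the pronoun do not c-command one another → neither Principle B nor Principle C is at stake; coindexation permitted.
*[Hugo₂'s client]₃* c-commands the pronoun but from outside its binding domain, and is not c-commanded by it → coindexation permitted.
*Anton₄* c-commands the pronoun within its binding domain → coindexation would violate Principle B.
*Dmitri₅* and the pronoun do not c-command one another → neither Principle B nor Principle C is at stake; coindexation permitted.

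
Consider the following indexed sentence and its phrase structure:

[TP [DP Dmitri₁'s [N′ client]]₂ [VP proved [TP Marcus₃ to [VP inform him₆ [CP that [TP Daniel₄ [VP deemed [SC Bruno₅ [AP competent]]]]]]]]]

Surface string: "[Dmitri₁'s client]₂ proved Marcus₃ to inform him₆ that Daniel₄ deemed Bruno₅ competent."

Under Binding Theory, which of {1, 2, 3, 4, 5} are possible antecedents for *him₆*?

*him* is a pronoun, so Principle B applies: it must be free in its binding domain.
Binding domain of *him₆*: the embedded TP, whose subject is Marcus₃.
*Dmitri₁* and the pronoun do not c-command one another → neither Principle B nor Principle C is at stake; coindexation permitted.
*[Dmitri₁'s client]₂* c-commands the pronoun but from outside its binding domain, and is not c-commanded by it → coindexation permitted.
*Marcus₃* c-commands the pronoun within its binding domain → coindexation would violate Principle B.
*Daniel₄*: the pronoun c-commands this R-expression → coindexation would violate Principle C on *Daniel₄*.
*Bruno₅*: the pronoun c-commands this R-expression → coindexation would violate Principle C on *Bruno₅*.

{1, 2}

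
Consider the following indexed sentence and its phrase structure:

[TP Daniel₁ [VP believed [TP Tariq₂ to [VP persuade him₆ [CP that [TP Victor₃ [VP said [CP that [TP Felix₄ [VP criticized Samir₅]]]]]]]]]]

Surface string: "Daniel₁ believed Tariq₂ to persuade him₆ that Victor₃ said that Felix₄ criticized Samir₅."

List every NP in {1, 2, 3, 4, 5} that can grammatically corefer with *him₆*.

*him* is a pronoun, so Principle B applies: it must be free in its binding domain.
Binding domain of *him₆*: the embedded TP, whose subject is Tariq₂.
*Daniel₁* c-commands the pronoun but from outside its binding domain, and is not c-commanded by it → coindexation permitted.
*Tariq₂* c-commands the pronoun within its binding domain → coindexation would violate Principle B.
*Victor₃*: the pronoun c-commands this R-expression → coindexation would violate Principle C on *Victor₃*.
*Felix₄*: the pronoun c-commands this R-expression → coindexation would violate Principle C on *Felix₄*.
*Samir₅*: the pronoun c-commands this R-expression → coindexation would violate Principle C on *Samir₅*.

{1}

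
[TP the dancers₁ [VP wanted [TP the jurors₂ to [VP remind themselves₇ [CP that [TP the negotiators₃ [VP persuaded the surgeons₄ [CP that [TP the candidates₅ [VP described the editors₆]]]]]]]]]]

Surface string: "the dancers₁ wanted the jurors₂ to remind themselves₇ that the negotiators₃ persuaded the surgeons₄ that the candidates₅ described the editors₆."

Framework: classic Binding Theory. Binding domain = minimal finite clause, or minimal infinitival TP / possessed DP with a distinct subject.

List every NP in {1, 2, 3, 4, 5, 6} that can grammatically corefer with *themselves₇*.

{2}

*themselves* is an anaphor, so Principle A applies: it must be bound in its binding domain.
Binding domain of *themselves₇*: the embedded TP, whose subject is the jurors₂.
*the dancers₁* c-commands the anaphor but is outside its binding domain → cannot satisfy Principle A.
*the jurors₂* c-commands the anaphor within its binding domain → licit binder.
*the negotiators₃* does not c-command the anaphor → cannot bind it.
*the surgeons₄* does not c-command the anaphor → cannot bind it.
*the candidates₅* does not c-command the anaphor → cannot bind it.
*the editors₆* does not c-command the anaphor → cannot bind it.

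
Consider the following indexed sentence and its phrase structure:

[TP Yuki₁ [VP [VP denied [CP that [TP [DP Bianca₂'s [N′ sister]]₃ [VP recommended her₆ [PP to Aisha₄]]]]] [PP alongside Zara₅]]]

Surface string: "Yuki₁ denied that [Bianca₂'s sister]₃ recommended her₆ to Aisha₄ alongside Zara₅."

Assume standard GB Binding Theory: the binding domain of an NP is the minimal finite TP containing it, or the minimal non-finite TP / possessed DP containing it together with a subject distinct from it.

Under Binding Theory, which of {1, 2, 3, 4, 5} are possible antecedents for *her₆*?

{1, 2, 5}

*her* is a pronoun, so Principle B applies: it must be free in its binding domain.
Binding domain of *her₆*: the embedded TP, whose subject is [Bianca₂'s sister]₃.
*Yuki₁* c-commands the pronoun but from outside its binding domain, and is not c-commanded by it → coindexation permitted.
*Bianca₂* and the pronoun do not c-command one another → neither Principle B nor Principle C is at stake; coindexation permitted.
*[Bianca₂'s sister]₃* c-commands the pronoun within its binding domain → coindexation would violate Principle B.
*Aisha₄*: the pronoun c-commands this R-expression → coindexation would violate Principle C on *Aisha₄*.
*Zara₅* and the pronoun do not c-command one another → neither Principle B nor Principle C is at stake; coindexation permitted.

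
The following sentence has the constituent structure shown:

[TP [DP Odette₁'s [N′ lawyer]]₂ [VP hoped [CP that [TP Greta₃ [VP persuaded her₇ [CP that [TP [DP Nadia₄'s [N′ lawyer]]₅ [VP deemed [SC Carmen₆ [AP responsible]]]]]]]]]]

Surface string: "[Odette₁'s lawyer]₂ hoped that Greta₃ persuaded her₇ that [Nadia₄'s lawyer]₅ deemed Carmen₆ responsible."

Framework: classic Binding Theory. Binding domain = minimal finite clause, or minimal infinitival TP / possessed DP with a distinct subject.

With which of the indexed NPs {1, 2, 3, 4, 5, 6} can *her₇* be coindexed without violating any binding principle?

*her* is a pronoun, so Principle B applies: it must be free in its binding domain.
Binding domain of *her₇*: the embedded TP, whose subject is Greta₃.
*Odette₁* and the pronoun do not c-command one another → neither Principle B nor Principle C is at stake; coindexation permitted.
*[Odette₁'s lawyer]₂* c-commands the pronoun but from outside its binding domain, and is not c-commanded by it → coindexation permitted.
*Greta₃* c-commands the pronoun within its binding domain → coindexation would violate Principle B.
*Nadia₄*: the pronoun c-commands this R-expression → coindexation would violate Principle C on *Nadia₄*.
*[Nadia₄'s lawyer]₅*: the pronoun c-commands this R-expression → coindexation would violate Principle C on *[Nadia₄'s lawyer]₅*.
*Carmen₆*: the pronoun c-commands this R-expression → coindexation would violate Principle C on *Carmen₆*.

{1, 2}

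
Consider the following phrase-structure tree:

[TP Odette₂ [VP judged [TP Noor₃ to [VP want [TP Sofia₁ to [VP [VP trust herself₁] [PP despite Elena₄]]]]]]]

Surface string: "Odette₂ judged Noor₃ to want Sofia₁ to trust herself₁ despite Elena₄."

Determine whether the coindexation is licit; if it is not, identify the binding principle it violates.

The two coindexed NPs are *Sofia₁* and *herself₁*.
*herself₁* is an anaphor; its binding domain is the embedded TP, whose subject is Sofia₁. *Sofia₁* c-commands it within that domain and shares its index, so Principle A is satisfied.
*Sofia₁* is an R-expression; *herself₁* does not c-command it, and no other NP shares its index, so Principle C is satisfied.
All principles are respected.

grammatical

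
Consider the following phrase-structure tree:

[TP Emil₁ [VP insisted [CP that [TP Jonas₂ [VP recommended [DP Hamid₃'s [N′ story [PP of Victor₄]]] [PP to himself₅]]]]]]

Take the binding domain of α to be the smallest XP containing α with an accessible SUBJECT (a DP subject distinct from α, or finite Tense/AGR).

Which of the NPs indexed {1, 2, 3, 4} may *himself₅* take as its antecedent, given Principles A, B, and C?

*himself* is an anaphor, so Principle A applies: it must be bound in its binding domain.
Binding domain of *himself₅*: the embedded TP, whose subject is Jonas₂.
*Emil₁* c-commands the anaphor but is outside its binding domain → cannot satisfy Principle A.
*Jonas₂* c-commands the anaphor within its binding domain → licit binder.
*Hamid₃* does not c-command the anaphor → cannot bind it.
*Victor₄* does not c-command the anaphor → cannot bind it.

{2}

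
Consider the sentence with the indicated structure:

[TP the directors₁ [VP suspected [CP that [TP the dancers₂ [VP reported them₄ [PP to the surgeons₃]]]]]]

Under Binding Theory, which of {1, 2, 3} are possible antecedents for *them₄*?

*them* is a pronoun, so Principle B applies: it must be free in its binding domain.
Binding domain of *them₄*: the embedded TP, whose subject is the dancers₂.
*the directors₁* c-commands the pronoun but from outside its binding domain, and is not c-commanded by it → coindexation permitted.
*the dancers₂* c-commands the pronoun within its binding domain → coindexation would violate Principle B.
*the surgeons₃*: the pronoun c-commands this R-expression → coindexation would violate Principle C on *the surgeons₃*.

{1}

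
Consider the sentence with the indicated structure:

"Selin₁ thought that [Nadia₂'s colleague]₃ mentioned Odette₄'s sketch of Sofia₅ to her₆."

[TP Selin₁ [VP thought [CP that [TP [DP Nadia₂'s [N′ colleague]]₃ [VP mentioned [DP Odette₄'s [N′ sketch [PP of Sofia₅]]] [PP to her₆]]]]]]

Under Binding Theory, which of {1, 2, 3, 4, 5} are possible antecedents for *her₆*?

{1, 2, 4, 5}

*her* is a pronoun, so Principle B applies: it must be free in its binding domain.
Binding domain of *her₆*: the embedded TP, whose subject is [Nadia₂'s colleague]₃.
*Selin₁* c-commands the pronoun but from outside its binding domain, and is not c-commanded by it → coindexation permitted.
*Nadia₂* and the pronoun do not c-command one another → neither Principle B nor Principle C is at stake; coindexation permitted.
*[Nadia₂'s colleague]₃* c-commands the pronoun within its binding domain → coindexation would violate Principle B.
*Odette₄* and the pronoun do not c-command one another → neither Principle B nor Principle C is at stake; coindexation permitted.
*Sofia₅* and the pronoun do not c-command one another → neither Principle B nor Principle C is at stake; coindexation permitted.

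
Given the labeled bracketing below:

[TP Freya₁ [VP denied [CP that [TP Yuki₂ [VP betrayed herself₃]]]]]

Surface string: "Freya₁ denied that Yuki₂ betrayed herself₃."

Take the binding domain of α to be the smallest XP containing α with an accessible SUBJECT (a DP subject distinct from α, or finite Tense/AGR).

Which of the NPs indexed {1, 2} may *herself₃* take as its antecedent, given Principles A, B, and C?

{2}

*herself* is an anaphor, so Principle A applies: it must be bound in its binding domain.
Binding domain of *herself₃*: the embedded TP, whose subject is Yuki₂.
*Freya₁* c-commands the anaphor but is outside its binding domain → cannot satisfy Principle A.
*Yuki₂* c-commands the anaphor within its binding domain → licit binder.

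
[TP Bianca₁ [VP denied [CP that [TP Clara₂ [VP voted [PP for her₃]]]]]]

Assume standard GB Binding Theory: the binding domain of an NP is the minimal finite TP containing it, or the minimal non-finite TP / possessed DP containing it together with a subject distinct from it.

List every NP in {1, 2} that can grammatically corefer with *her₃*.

*her* is a pronoun, so Principle B applies: it must be free in its binding domain.
Binding domain of *her₃*: the embedded TP, whose subject is Clara₂.
*Bianca₁* c-commands the pronoun but from outside its binding domain, and is not c-commanded by it → coindexation permitted.
*Clara₂* c-commands the pronoun within its binding domain → coindexation would violate Principle B.

{1}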